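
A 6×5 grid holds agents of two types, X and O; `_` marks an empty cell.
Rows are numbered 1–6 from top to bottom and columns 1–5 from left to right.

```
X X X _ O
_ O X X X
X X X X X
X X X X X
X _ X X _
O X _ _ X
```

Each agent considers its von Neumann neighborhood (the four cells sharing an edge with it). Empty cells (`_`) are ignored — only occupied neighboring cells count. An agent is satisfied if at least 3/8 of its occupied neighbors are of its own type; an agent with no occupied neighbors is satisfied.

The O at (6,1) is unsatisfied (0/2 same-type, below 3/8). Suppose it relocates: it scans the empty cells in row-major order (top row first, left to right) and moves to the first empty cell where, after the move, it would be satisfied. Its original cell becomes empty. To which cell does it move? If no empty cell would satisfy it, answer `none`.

none

Vacating (6,1). Empty cells in order:
  (1,4): 1/3 same-type → still unsatisfied.
  (2,1): 1/3 same-type → still unsatisfied.
  (5,2): 0/4 same-type → still unsatisfied.
  (5,5): 0/3 same-type → still unsatisfied.
  (6,3): 0/2 same-type → still unsatisfied.
  (6,4): 0/2 same-type → still unsatisfied.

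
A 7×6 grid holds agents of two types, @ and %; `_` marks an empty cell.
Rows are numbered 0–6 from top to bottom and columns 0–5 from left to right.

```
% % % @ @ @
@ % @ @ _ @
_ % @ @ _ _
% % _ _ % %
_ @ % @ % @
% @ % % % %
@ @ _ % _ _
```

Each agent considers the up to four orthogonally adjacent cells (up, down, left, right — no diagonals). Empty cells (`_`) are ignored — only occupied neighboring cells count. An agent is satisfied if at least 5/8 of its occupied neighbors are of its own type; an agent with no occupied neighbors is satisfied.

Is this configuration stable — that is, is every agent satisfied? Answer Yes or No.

No

Row 0: (0,0)% 1/2 ✗ · (0,1)% 3/3 ✓ · (0,2)% 1/3 ✗ · (0,3)@ 2/3 ✓ · (0,4)@ 2/2 ✓ · (0,5)@ 2/2 ✓
Row 1: (1,0)@ 0/2 ✗ · (1,1)% 2/4 ✗ · (1,2)@ 2/4 ✗ · (1,3)@ 3/3 ✓ · (1,5)@ 1/1 ✓
Row 2: (2,1)% 2/3 ✓ · (2,2)@ 2/3 ✓ · (2,3)@ 2/2 ✓
Row 3: (3,0)% 1/1 ✓ · (3,1)% 2/3 ✓ · (3,4)% 2/2 ✓ · (3,5)% 1/2 ✗
Row 4: (4,1)@ 1/3 ✗ · (4,2)% 1/3 ✗ · (4,3)@ 0/3 ✗ · (4,4)% 2/4 ✗ · (4,5)@ 0/3 ✗
Row 5: (5,0)% 0/2 ✗ · (5,1)@ 2/4 ✗ · (5,2)% 2/3 ✓ · (5,3)% 3/4 ✓ · (5,4)% 3/3 ✓ · (5,5)% 1/2 ✗
Row 6: (6,0)@ 1/2 ✗ · (6,1)@ 2/2 ✓ · (6,3)% 1/1 ✓
For instance (0,0) has only 1/2 same-type neighbors, below 5/8.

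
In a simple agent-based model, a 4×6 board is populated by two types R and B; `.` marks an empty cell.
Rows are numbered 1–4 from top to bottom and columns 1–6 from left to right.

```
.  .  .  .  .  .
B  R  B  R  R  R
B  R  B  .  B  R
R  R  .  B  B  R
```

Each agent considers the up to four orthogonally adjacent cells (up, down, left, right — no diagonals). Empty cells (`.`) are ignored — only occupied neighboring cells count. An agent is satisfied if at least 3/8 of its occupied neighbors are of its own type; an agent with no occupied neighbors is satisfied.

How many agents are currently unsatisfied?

(2,1)B 1/2 satisfied
(2,2)R 1/3 not
(2,3)B 1/3 not
(2,4)R 1/2 satisfied
(2,5)R 2/3 satisfied
(2,6)R 2/2 satisfied
(3,1)B 1/3 not
(3,2)R 2/4 satisfied
(3,3)B 1/2 satisfied
(3,5)B 1/3 not
(3,6)R 2/3 satisfied
(4,1)R 1/2 satisfied
(4,2)R 2/2 satisfied
(4,4)B 1/1 satisfied
(4,5)B 2/3 satisfied
(4,6)R 1/2 satisfied
Unsatisfied: (2,2), (2,3), (3,1), (3,5) — 4 in total.

4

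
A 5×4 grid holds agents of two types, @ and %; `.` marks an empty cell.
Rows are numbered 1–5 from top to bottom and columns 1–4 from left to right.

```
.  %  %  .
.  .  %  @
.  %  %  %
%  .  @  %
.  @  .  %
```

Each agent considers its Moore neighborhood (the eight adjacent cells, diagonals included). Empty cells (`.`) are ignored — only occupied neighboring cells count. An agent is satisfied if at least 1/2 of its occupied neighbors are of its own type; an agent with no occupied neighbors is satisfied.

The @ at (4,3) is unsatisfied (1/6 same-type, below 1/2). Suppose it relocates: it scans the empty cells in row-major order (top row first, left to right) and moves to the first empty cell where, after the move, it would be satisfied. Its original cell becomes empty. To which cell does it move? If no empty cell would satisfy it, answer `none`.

(5,1)

Vacating (4,3). Empty cells in order:
  (1,1): 0/1 same-type → still unsatisfied.
  (1,4): 1/3 same-type → still unsatisfied.
  (2,1): 0/2 same-type → still unsatisfied.
  (2,2): 0/5 same-type → still unsatisfied.
  (3,1): 0/2 same-type → still unsatisfied.
  (4,2): 1/4 same-type → still unsatisfied.
  (5,1): 1/2 same-type → satisfied — stop here.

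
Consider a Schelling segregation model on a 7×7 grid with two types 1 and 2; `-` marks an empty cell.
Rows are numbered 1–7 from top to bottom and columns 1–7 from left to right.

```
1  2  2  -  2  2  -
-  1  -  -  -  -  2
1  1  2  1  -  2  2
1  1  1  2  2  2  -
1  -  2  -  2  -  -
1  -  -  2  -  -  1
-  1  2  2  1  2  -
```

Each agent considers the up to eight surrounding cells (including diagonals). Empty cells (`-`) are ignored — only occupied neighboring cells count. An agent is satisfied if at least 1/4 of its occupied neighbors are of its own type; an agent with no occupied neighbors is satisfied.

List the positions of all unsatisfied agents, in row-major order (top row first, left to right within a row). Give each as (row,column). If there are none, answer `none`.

(3,3), (6,7), (7,5), (7,6)

(1,1)1 1/2 ✓
(1,2)2 1/3 ✓
(1,3)2 1/2 ✓
(1,5)2 1/1 ✓
(1,6)2 2/2 ✓
(2,2)1 3/6 ✓
(2,7)2 3/3 ✓
(3,1)1 4/4 ✓
(3,2)1 5/6 ✓
(3,3)2 1/6 ✗
(3,4)1 1/4 ✓
(3,6)2 4/4 ✓
(3,7)2 3/3 ✓
(4,1)1 4/4 ✓
(4,2)1 5/7 ✓
(4,3)1 3/6 ✓
(4,4)2 4/6 ✓
(4,5)2 4/5 ✓
(4,6)2 4/4 ✓
(5,1)1 3/3 ✓
(5,3)2 2/4 ✓
(5,5)2 4/4 ✓
(6,1)1 2/2 ✓
(6,4)2 4/5 ✓
(6,7)1 0/1 ✗
(7,2)1 1/2 ✓
(7,3)2 2/3 ✓
(7,4)2 2/3 ✓
(7,5)1 0/3 ✗
(7,6)2 0/2 ✗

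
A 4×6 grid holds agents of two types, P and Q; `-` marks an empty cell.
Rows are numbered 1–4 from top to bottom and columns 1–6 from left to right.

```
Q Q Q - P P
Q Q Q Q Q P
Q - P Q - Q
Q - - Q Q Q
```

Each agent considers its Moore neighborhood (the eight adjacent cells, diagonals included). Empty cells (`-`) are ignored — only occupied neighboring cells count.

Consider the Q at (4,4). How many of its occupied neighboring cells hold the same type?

2

Occupied neighbors of (4,4): (3,3)=P, (3,4)=Q, (4,5)=Q.
Same type (Q): 2 of 3.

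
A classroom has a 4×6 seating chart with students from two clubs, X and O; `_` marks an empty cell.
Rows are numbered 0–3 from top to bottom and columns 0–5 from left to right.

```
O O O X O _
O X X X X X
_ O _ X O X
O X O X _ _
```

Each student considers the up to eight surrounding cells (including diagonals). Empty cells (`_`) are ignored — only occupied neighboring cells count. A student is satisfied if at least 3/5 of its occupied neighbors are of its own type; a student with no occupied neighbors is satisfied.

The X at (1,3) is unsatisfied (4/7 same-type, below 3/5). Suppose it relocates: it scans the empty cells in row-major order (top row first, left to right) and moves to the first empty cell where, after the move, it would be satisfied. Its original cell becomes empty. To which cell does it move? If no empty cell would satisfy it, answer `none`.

Vacating (1,3). Empty cells in order:
  (0,5): 2/3 same-type → satisfied — stop here.

(0,5)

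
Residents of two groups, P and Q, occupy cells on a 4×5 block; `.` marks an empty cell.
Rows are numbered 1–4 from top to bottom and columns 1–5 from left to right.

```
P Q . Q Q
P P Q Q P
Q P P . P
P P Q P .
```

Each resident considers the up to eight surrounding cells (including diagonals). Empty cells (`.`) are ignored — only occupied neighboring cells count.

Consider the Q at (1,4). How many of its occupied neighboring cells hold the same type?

Occupied neighbors of (1,4): (1,5)=Q, (2,3)=Q, (2,4)=Q, (2,5)=P.
Same type (Q): 3 of 4.

3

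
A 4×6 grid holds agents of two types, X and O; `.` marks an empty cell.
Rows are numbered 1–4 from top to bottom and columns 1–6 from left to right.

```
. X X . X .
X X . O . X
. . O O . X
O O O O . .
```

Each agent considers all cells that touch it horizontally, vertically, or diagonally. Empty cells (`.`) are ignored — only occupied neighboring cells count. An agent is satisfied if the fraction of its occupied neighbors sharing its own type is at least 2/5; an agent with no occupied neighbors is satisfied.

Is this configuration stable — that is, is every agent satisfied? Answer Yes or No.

Yes

Row 1: (1,2)X 3/3 satisfied · (1,3)X 2/3 satisfied · (1,5)X 1/2 satisfied
Row 2: (2,1)X 2/2 satisfied · (2,2)X 3/4 satisfied · (2,4)O 2/4 satisfied · (2,6)X 2/2 satisfied
Row 3: (3,3)O 5/6 satisfied · (3,4)O 4/4 satisfied · (3,6)X 1/1 satisfied
Row 4: (4,1)O 1/1 satisfied · (4,2)O 3/3 satisfied · (4,3)O 4/4 satisfied · (4,4)O 3/3 satisfied
All meet the threshold, so the configuration is stable.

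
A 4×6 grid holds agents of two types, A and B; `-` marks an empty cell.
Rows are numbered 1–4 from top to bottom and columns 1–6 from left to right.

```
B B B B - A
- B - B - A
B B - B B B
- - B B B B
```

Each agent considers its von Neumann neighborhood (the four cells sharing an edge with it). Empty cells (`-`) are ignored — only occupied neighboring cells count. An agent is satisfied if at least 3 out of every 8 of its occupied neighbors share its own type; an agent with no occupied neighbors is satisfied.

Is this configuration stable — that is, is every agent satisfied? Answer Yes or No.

Row 1: (1,1)B 1/1 ok · (1,2)B 3/3 ok · (1,3)B 2/2 ok · (1,4)B 2/2 ok · (1,6)A 1/1 ok
Row 2: (2,2)B 2/2 ok · (2,4)B 2/2 ok · (2,6)A 1/2 ok
Row 3: (3,1)B 1/1 ok · (3,2)B 2/2 ok · (3,4)B 3/3 ok · (3,5)B 3/3 ok · (3,6)B 2/3 ok
Row 4: (4,3)B 1/1 ok · (4,4)B 3/3 ok · (4,5)B 3/3 ok · (4,6)B 2/2 ok
All meet the threshold, so the configuration is stable.

Yes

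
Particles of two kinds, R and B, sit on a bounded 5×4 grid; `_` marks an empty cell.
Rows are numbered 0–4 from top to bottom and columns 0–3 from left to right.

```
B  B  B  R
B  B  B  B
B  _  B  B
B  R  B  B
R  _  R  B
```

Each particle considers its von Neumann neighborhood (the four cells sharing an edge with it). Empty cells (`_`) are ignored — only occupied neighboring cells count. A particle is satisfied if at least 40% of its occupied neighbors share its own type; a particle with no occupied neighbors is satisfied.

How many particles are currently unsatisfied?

5

(0,0)B 2/2 satisfied
(0,1)B 3/3 satisfied
(0,2)B 2/3 satisfied
(0,3)R 0/2 not
(1,0)B 3/3 satisfied
(1,1)B 3/3 satisfied
(1,2)B 4/4 satisfied
(1,3)B 2/3 satisfied
(2,0)B 2/2 satisfied
(2,2)B 3/3 satisfied
(2,3)B 3/3 satisfied
(3,0)B 1/3 not
(3,1)R 0/2 not
(3,2)B 2/4 satisfied
(3,3)B 3/3 satisfied
(4,0)R 0/1 not
(4,2)R 0/2 not
(4,3)B 1/2 satisfied
Unsatisfied: (0,3), (3,0), (3,1), (4,0), (4,2) — 5 in total.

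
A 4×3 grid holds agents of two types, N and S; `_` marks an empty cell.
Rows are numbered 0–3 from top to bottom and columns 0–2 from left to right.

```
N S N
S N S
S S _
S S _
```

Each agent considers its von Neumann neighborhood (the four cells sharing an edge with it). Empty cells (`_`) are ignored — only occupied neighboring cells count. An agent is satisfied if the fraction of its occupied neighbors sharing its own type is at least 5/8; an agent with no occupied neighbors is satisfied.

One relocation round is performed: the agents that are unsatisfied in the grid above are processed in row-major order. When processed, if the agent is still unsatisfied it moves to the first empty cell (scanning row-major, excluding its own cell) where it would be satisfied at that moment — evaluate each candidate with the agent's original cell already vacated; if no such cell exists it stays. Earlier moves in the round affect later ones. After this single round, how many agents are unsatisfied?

Initially unsatisfied (in order): (0,0), (0,1), (0,2), (1,0), (1,1), (1,2).
  (0,0): no empty cell satisfies it; stays.
  (0,1) → (2,2).
  (0,2) → (0,1).
  (1,0) → (3,2).
  (1,1): no empty cell satisfies it; stays.
  (1,2): no empty cell satisfies it; stays.
Resulting grid:
N N _
_ N S
S S S
S S S
Unsatisfied now: (1,1), (1,2).

2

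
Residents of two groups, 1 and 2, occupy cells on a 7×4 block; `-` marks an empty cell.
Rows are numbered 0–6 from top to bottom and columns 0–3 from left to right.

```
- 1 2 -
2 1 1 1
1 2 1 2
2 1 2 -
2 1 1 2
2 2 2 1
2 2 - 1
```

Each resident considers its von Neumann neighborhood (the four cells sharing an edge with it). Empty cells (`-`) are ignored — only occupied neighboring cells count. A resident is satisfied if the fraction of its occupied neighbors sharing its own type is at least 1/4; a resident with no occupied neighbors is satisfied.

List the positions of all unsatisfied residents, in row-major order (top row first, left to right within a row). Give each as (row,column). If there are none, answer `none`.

(0,2), (1,0), (2,0), (2,1), (2,3), (3,2), (4,3)

(0,1)1 1/2 ✓
(0,2)2 0/2 ✗
(1,0)2 0/2 ✗
(1,1)1 2/4 ✓
(1,2)1 3/4 ✓
(1,3)1 1/2 ✓
(2,0)1 0/3 ✗
(2,1)2 0/4 ✗
(2,2)1 1/4 ✓
(2,3)2 0/2 ✗
(3,0)2 1/3 ✓
(3,1)1 1/4 ✓
(3,2)2 0/3 ✗
(4,0)2 2/3 ✓
(4,1)1 2/4 ✓
(4,2)1 1/4 ✓
(4,3)2 0/2 ✗
(5,0)2 3/3 ✓
(5,1)2 3/4 ✓
(5,2)2 1/3 ✓
(5,3)1 1/3 ✓
(6,0)2 2/2 ✓
(6,1)2 2/2 ✓
(6,3)1 1/1 ✓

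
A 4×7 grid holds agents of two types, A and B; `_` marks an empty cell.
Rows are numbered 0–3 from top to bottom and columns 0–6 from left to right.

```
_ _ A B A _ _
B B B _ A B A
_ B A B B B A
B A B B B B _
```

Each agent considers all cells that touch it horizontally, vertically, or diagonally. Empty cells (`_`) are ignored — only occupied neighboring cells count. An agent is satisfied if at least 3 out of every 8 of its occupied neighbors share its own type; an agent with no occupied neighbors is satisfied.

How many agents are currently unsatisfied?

Row 0: (0,2)A 0/3 unhappy · (0,3)B 1/4 unhappy · (0,4)A 1/3 unhappy
Row 1: (1,0)B 2/2 ok · (1,1)B 3/5 ok · (1,2)B 4/6 ok · (1,4)A 1/6 unhappy · (1,5)B 2/6 unhappy · (1,6)A 1/3 unhappy
Row 2: (2,1)B 5/7 ok · (2,2)A 1/7 unhappy · (2,3)B 5/7 ok · (2,4)B 6/7 ok · (2,5)B 4/7 ok · (2,6)A 1/4 unhappy
Row 3: (3,0)B 1/2 ok · (3,1)A 1/4 unhappy · (3,2)B 3/5 ok · (3,3)B 4/5 ok · (3,4)B 5/5 ok · (3,5)B 3/4 ok
Unsatisfied: (0,2), (0,3), (0,4), (1,4), (1,5), (1,6), (2,2), (2,6), (3,1) — 9 in total.

9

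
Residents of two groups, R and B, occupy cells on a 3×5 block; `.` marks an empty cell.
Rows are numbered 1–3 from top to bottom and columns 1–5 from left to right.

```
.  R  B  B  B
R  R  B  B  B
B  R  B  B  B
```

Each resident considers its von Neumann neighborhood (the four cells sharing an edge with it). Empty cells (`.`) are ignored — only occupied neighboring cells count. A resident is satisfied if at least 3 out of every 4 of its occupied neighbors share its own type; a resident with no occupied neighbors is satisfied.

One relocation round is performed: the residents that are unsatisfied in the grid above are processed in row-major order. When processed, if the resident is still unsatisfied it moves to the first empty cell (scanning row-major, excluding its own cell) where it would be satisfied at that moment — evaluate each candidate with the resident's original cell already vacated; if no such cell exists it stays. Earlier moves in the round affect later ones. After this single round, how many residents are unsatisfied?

Initially unsatisfied (in order): (1,2), (1,3), (2,1), (3,1), (3,2), (3,3).
  (1,2) → (1,1).
  (1,3): now satisfied by earlier moves; stays.
  (2,1): no empty cell satisfies it; stays.
  (3,1): no empty cell satisfies it; stays.
  (3,2): no empty cell satisfies it; stays.
  (3,3): no empty cell satisfies it; stays.
Resulting grid:
R . B B B
R R B B B
B R B B B
Unsatisfied now: (2,1), (2,2), (3,1), (3,2), (3,3).

5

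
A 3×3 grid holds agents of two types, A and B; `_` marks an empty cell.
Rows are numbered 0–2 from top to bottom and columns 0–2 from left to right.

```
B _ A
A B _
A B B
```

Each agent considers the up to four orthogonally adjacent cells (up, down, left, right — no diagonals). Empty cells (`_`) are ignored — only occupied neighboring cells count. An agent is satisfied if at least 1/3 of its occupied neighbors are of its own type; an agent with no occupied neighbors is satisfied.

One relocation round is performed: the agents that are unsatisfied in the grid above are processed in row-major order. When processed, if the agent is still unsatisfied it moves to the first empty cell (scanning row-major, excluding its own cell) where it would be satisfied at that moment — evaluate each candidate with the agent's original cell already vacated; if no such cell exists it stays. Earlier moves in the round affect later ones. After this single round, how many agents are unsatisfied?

1

Initially unsatisfied (in order): (0,0).
  (0,0) → (0,1).
Resulting grid:
_ B A
A B _
A B B
Unsatisfied now: (0,2).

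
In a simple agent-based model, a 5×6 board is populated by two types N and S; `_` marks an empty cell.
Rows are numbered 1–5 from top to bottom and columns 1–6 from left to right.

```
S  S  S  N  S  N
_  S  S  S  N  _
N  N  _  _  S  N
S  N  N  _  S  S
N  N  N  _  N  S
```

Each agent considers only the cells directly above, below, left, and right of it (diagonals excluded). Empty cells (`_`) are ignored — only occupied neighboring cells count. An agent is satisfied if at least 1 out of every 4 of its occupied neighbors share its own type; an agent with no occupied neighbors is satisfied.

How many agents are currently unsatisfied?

Row 1: (1,1)S 1/1 ok · (1,2)S 3/3 ok · (1,3)S 2/3 ok · (1,4)N 0/3 unhappy · (1,5)S 0/3 unhappy · (1,6)N 0/1 unhappy
Row 2: (2,2)S 2/3 ok · (2,3)S 3/3 ok · (2,4)S 1/3 ok · (2,5)N 0/3 unhappy
Row 3: (3,1)N 1/2 ok · (3,2)N 2/3 ok · (3,5)S 1/3 ok · (3,6)N 0/2 unhappy
Row 4: (4,1)S 0/3 unhappy · (4,2)N 3/4 ok · (4,3)N 2/2 ok · (4,5)S 2/3 ok · (4,6)S 2/3 ok
Row 5: (5,1)N 1/2 ok · (5,2)N 3/3 ok · (5,3)N 2/2 ok · (5,5)N 0/2 unhappy · (5,6)S 1/2 ok
Unsatisfied: (1,4), (1,5), (1,6), (2,5), (3,6), (4,1), (5,5) — 7 in total.

7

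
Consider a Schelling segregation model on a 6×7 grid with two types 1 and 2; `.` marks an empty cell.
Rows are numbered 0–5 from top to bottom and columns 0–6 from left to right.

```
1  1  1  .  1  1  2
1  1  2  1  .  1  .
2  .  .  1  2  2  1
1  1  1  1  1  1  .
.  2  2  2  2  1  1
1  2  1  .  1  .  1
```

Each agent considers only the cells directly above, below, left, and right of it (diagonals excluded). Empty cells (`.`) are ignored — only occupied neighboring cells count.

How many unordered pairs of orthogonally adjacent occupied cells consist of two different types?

Scan each occupied cell's neighbors to the right and below so each pair is counted once.
Row 0: 1(0,0)–1(0,1)= 1(0,0)–1(1,0)= 1(0,1)–1(0,2)= 1(0,1)–1(1,1)= 1(0,2)–2(1,2)≠ 1(0,4)–1(0,5)= 1(0,5)–2(0,6)≠ 1(0,5)–1(1,5)=  → 2/8 unlike.
Row 1: 1(1,0)–1(1,1)= 1(1,0)–2(2,0)≠ 1(1,1)–2(1,2)≠ 2(1,2)–1(1,3)≠ 1(1,3)–1(2,3)= 1(1,5)–2(2,5)≠  → 4/6 unlike.
Row 2: 2(2,0)–1(3,0)≠ 1(2,3)–2(2,4)≠ 1(2,3)–1(3,3)= 2(2,4)–2(2,5)= 2(2,4)–1(3,4)≠ 2(2,5)–1(2,6)≠ 2(2,5)–1(3,5)≠  → 5/7 unlike.
Row 3: 1(3,0)–1(3,1)= 1(3,1)–1(3,2)= 1(3,1)–2(4,1)≠ 1(3,2)–1(3,3)= 1(3,2)–2(4,2)≠ 1(3,3)–1(3,4)= 1(3,3)–2(4,3)≠ 1(3,4)–1(3,5)= 1(3,4)–2(4,4)≠ 1(3,5)–1(4,5)=  → 4/10 unlike.
Row 4: 2(4,1)–2(4,2)= 2(4,1)–2(5,1)= 2(4,2)–2(4,3)= 2(4,2)–1(5,2)≠ 2(4,3)–2(4,4)= 2(4,4)–1(4,5)≠ 2(4,4)–1(5,4)≠ 1(4,5)–1(4,6)= 1(4,6)–1(5,6)=  → 3/9 unlike.
Row 5: 1(5,0)–2(5,1)≠ 2(5,1)–1(5,2)≠  → 2/2 unlike.
Total adjacent occupied pairs: 42; unlike-type pairs: 20.

20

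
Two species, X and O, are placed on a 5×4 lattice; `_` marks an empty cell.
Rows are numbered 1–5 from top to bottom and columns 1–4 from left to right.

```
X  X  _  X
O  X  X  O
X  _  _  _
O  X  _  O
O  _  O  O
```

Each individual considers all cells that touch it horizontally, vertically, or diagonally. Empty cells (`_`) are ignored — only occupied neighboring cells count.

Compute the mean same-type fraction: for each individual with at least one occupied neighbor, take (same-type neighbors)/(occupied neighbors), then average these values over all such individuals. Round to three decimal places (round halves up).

0.551

Row 1: (1,1)X 2/3 · (1,2)X 3/4 · (1,4)X 1/2
Row 2: (2,1)O 0/4 · (2,2)X 4/5 · (2,3)X 3/4 · (2,4)O 0/2
Row 3: (3,1)X 2/4
Row 4: (4,1)O 1/3 · (4,2)X 1/4 · (4,4)O 2/2
Row 5: (5,1)O 1/2 · (5,3)O 2/3 · (5,4)O 2/2
Sum over 14 individuals: 2/3 + 3/4 + 1/2 + 0/4 + 4/5 + 3/4 + 0/2 + 2/4 + 1/3 + 1/4 + 2/2 + 1/2 + 2/3 + 2/2 = 463/60; mean = 463/60 ÷ 14 = 463/840 = 0.551190… → 0.551.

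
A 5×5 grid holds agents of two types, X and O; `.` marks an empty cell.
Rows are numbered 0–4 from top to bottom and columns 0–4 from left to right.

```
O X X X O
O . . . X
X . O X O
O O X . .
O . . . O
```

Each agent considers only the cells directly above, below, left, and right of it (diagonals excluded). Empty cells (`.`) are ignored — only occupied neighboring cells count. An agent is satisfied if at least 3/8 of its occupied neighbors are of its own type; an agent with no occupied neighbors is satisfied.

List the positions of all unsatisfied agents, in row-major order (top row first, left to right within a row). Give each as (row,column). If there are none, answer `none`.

(0,4), (1,4), (2,0), (2,2), (2,3), (2,4), (3,2)

(0,0)O 1/2 satisfied
(0,1)X 1/2 satisfied
(0,2)X 2/2 satisfied
(0,3)X 1/2 satisfied
(0,4)O 0/2 not
(1,0)O 1/2 satisfied
(1,4)X 0/2 not
(2,0)X 0/2 not
(2,2)O 0/2 not
(2,3)X 0/2 not
(2,4)O 0/2 not
(3,0)O 2/3 satisfied
(3,1)O 1/2 satisfied
(3,2)X 0/2 not
(4,0)O 1/1 satisfied
(4,4)O 0/0 satisfied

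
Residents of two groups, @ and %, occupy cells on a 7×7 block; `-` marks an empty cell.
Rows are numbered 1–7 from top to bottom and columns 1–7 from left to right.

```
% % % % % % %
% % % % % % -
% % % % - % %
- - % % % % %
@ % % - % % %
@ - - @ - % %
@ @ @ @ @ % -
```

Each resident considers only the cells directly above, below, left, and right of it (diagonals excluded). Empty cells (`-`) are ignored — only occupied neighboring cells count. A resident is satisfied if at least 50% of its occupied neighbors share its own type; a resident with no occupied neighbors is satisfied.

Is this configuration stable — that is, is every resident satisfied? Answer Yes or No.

(1,1)% 2/2 ok
(1,2)% 3/3 ok
(1,3)% 3/3 ok
(1,4)% 3/3 ok
(1,5)% 3/3 ok
(1,6)% 3/3 ok
(1,7)% 1/1 ok
(2,1)% 3/3 ok
(2,2)% 4/4 ok
(2,3)% 4/4 ok
(2,4)% 4/4 ok
(2,5)% 3/3 ok
(2,6)% 3/3 ok
(3,1)% 2/2 ok
(3,2)% 3/3 ok
(3,3)% 4/4 ok
(3,4)% 3/3 ok
(3,6)% 3/3 ok
(3,7)% 2/2 ok
(4,3)% 3/3 ok
(4,4)% 3/3 ok
(4,5)% 3/3 ok
(4,6)% 4/4 ok
(4,7)% 3/3 ok
(5,1)@ 1/2 ok
(5,2)% 1/2 ok
(5,3)% 2/2 ok
(5,5)% 2/2 ok
(5,6)% 4/4 ok
(5,7)% 3/3 ok
(6,1)@ 2/2 ok
(6,4)@ 1/1 ok
(6,6)% 3/3 ok
(6,7)% 2/2 ok
(7,1)@ 2/2 ok
(7,2)@ 2/2 ok
(7,3)@ 2/2 ok
(7,4)@ 3/3 ok
(7,5)@ 1/2 ok
(7,6)% 1/2 ok
All meet the threshold, so the configuration is stable.

Yes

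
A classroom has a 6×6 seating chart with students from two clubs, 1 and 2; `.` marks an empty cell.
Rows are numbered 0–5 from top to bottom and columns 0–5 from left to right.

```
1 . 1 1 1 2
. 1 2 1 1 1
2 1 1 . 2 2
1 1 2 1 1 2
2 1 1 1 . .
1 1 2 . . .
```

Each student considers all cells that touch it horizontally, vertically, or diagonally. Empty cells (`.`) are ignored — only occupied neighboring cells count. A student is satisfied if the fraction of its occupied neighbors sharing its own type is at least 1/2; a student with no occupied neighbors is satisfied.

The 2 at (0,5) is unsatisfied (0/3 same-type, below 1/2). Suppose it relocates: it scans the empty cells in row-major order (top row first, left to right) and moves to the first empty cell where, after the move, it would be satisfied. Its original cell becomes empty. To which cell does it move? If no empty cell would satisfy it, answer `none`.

(4,5)

Vacating (0,5). Empty cells in order:
  (0,1): 1/4 same-type → still unsatisfied.
  (1,0): 1/4 same-type → still unsatisfied.
  (2,3): 3/8 same-type → still unsatisfied.
  (4,4): 1/4 same-type → still unsatisfied.
  (4,5): 1/2 same-type → satisfied — stop here.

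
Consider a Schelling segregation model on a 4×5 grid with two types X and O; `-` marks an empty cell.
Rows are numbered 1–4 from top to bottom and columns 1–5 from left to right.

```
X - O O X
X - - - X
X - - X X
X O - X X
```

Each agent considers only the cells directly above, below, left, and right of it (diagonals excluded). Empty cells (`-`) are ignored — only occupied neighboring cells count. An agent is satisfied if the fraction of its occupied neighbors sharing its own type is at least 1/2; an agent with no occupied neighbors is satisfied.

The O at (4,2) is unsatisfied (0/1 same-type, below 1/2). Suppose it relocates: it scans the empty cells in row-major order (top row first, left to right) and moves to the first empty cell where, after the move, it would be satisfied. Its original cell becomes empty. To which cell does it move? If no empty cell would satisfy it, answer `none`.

(1,2)

Vacating (4,2). Empty cells in order:
  (1,2): 1/2 same-type → satisfied — stop here.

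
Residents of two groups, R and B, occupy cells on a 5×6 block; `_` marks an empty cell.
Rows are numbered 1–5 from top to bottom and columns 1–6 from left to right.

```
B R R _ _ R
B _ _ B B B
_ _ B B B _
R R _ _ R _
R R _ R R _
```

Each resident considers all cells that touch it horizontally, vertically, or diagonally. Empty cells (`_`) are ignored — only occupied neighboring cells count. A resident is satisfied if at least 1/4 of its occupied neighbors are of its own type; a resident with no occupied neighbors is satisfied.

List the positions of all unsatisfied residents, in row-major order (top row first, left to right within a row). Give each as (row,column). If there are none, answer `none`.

Row 1: (1,1)B 1/2 satisfied · (1,2)R 1/3 satisfied · (1,3)R 1/2 satisfied · (1,6)R 0/2 not
Row 2: (2,1)B 1/2 satisfied · (2,4)B 4/5 satisfied · (2,5)B 4/5 satisfied · (2,6)B 2/3 satisfied
Row 3: (3,3)B 2/3 satisfied · (3,4)B 4/5 satisfied · (3,5)B 4/5 satisfied
Row 4: (4,1)R 3/3 satisfied · (4,2)R 3/4 satisfied · (4,5)R 2/4 satisfied
Row 5: (5,1)R 3/3 satisfied · (5,2)R 3/3 satisfied · (5,4)R 2/2 satisfied · (5,5)R 2/2 satisfied

(1,6)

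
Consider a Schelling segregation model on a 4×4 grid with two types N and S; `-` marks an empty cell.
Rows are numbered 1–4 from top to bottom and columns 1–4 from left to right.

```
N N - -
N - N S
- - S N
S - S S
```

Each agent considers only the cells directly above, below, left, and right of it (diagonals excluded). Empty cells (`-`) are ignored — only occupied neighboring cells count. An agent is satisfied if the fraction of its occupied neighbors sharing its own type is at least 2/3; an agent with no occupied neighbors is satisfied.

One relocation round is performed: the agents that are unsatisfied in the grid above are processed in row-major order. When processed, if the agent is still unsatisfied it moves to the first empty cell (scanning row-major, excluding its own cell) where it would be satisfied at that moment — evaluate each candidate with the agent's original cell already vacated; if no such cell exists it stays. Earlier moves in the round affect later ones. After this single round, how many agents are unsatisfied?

0

Initially unsatisfied (in order): (2,3), (2,4), (3,3), (3,4), (4,4).
  (2,3) → (1,3).
  (2,4) → (3,2).
  (3,3): now satisfied by earlier moves; stays.
  (3,4) → (1,4).
  (4,4): now satisfied by earlier moves; stays.
Resulting grid:
N N N N
N - - -
- S S -
S - S S
All satisfied now.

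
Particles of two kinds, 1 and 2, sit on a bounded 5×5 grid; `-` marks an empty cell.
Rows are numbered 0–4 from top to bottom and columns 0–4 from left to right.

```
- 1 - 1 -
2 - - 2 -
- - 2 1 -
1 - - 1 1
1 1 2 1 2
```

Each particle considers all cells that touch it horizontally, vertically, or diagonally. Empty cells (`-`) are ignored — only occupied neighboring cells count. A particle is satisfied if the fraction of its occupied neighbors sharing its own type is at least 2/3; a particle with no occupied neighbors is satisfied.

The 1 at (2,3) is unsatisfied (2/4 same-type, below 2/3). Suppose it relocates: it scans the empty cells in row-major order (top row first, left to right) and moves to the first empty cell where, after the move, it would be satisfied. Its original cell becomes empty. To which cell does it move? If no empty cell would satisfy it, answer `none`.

Vacating (2,3). Empty cells in order:
  (0,0): 1/2 same-type → still unsatisfied.
  (0,2): 2/3 same-type → satisfied — stop here.

(0,2)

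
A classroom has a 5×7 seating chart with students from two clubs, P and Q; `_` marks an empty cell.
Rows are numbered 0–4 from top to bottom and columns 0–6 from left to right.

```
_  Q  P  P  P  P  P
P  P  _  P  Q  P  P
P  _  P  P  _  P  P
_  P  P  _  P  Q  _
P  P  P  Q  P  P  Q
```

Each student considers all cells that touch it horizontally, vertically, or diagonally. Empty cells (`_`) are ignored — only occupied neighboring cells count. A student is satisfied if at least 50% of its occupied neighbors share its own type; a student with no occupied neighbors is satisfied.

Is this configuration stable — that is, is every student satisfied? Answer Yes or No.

(0,1)Q 0/3 not
(0,2)P 3/4 satisfied
(0,3)P 3/4 satisfied
(0,4)P 4/5 satisfied
(0,5)P 4/5 satisfied
(0,6)P 3/3 satisfied
(1,0)P 2/3 satisfied
(1,1)P 4/5 satisfied
(1,3)P 5/6 satisfied
(1,4)Q 0/7 not
(1,5)P 6/7 satisfied
(1,6)P 5/5 satisfied
(2,0)P 3/3 satisfied
(2,2)P 5/5 satisfied
(2,3)P 4/5 satisfied
(2,5)P 4/6 satisfied
(2,6)P 3/4 satisfied
(3,1)P 6/6 satisfied
(3,2)P 5/6 satisfied
(3,4)P 4/6 satisfied
(3,5)Q 1/6 not
(4,0)P 2/2 satisfied
(4,1)P 4/4 satisfied
(4,2)P 3/4 satisfied
(4,3)Q 0/4 not
(4,4)P 2/4 satisfied
(4,5)P 2/4 satisfied
(4,6)Q 1/2 satisfied
For instance (0,1) has only 0/3 same-type neighbors, below 1/2.

No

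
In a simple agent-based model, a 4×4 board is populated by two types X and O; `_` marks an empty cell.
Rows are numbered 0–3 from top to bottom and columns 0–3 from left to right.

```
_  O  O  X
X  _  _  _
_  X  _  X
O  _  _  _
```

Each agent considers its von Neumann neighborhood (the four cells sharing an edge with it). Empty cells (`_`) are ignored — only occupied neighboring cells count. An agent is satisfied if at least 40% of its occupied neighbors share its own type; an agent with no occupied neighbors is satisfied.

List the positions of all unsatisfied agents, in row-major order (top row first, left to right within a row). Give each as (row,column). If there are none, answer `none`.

(0,3)

Row 0: (0,1)O 1/1 satisfied · (0,2)O 1/2 satisfied · (0,3)X 0/1 not
Row 1: (1,0)X 0/0 satisfied
Row 2: (2,1)X 0/0 satisfied · (2,3)X 0/0 satisfied
Row 3: (3,0)O 0/0 satisfied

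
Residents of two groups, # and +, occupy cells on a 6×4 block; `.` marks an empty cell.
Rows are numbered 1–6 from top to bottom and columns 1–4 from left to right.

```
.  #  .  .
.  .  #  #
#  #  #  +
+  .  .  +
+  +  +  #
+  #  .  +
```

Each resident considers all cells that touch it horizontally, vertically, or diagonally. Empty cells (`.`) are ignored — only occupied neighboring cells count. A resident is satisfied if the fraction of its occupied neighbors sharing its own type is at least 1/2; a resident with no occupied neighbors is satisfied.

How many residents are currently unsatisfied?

3

Row 1: (1,2)# 1/1 satisfied
Row 2: (2,3)# 4/5 satisfied · (2,4)# 2/3 satisfied
Row 3: (3,1)# 1/2 satisfied · (3,2)# 3/4 satisfied · (3,3)# 3/5 satisfied · (3,4)+ 1/4 not
Row 4: (4,1)+ 2/4 satisfied · (4,4)+ 2/4 satisfied
Row 5: (5,1)+ 3/4 satisfied · (5,2)+ 4/5 satisfied · (5,3)+ 3/5 satisfied · (5,4)# 0/3 not
Row 6: (6,1)+ 2/3 satisfied · (6,2)# 0/4 not · (6,4)+ 1/2 satisfied
Unsatisfied: (3,4), (5,4), (6,2) — 3 in total.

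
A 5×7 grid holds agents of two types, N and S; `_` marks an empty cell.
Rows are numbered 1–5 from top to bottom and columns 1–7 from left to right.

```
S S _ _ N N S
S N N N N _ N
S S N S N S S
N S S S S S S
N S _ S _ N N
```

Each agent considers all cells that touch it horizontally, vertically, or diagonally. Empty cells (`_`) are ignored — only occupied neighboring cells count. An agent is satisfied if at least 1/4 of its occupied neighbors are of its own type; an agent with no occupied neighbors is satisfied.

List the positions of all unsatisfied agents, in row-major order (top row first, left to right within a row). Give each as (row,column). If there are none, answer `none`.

(1,1)S 2/3 ✓
(1,2)S 2/4 ✓
(1,5)N 3/3 ✓
(1,6)N 3/4 ✓
(1,7)S 0/2 ✗
(2,1)S 4/5 ✓
(2,2)N 2/7 ✓
(2,3)N 3/6 ✓
(2,4)N 5/6 ✓
(2,5)N 4/6 ✓
(2,7)N 1/4 ✓
(3,1)S 3/5 ✓
(3,2)S 4/8 ✓
(3,3)N 3/8 ✓
(3,4)S 3/8 ✓
(3,5)N 2/7 ✓
(3,6)S 4/7 ✓
(3,7)S 3/4 ✓
(4,1)N 1/5 ✗
(4,2)S 4/7 ✓
(4,3)S 6/7 ✓
(4,4)S 4/6 ✓
(4,5)S 5/7 ✓
(4,6)S 4/7 ✓
(4,7)S 3/5 ✓
(5,1)N 1/3 ✓
(5,2)S 2/4 ✓
(5,4)S 3/3 ✓
(5,6)N 1/4 ✓
(5,7)N 1/3 ✓

(1,7), (4,1)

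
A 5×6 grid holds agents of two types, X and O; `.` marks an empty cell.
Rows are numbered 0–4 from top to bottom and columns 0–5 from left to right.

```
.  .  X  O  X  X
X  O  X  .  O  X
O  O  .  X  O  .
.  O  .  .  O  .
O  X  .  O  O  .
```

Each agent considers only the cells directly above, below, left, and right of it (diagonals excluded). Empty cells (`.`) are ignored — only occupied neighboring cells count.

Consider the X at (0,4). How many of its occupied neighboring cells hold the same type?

Occupied neighbors of (0,4): (1,4)=O, (0,3)=O, (0,5)=X.
Same type (X): 1 of 3.

1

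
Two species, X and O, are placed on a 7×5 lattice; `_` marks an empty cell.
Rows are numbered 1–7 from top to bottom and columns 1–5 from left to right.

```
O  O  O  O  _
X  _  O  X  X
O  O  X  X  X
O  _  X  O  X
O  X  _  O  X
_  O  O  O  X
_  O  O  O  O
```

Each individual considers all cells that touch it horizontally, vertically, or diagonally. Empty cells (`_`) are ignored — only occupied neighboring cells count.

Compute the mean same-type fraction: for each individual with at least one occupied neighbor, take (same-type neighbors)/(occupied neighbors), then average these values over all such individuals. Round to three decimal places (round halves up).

Row 1: (1,1)O 1/2 · (1,2)O 3/4 · (1,3)O 3/4 · (1,4)O 2/4
Row 2: (2,1)X 0/4 · (2,3)O 4/7 · (2,4)X 4/7 · (2,5)X 3/4
Row 3: (3,1)O 2/3 · (3,2)O 3/6 · (3,3)X 3/6 · (3,4)X 6/8 · (3,5)X 4/5
Row 4: (4,1)O 3/4 · (4,3)X 3/6 · (4,4)O 1/7 · (4,5)X 3/5
Row 5: (5,1)O 2/3 · (5,2)X 1/5 · (5,4)O 3/7 · (5,5)X 2/5
Row 6: (6,2)O 4/5 · (6,3)O 6/7 · (6,4)O 5/7 · (6,5)X 1/5
Row 7: (7,2)O 3/3 · (7,3)O 5/5 · (7,4)O 4/5 · (7,5)O 2/3
Sum over 29 individuals: 1/2 + 3/4 + 3/4 + 2/4 + 0/4 + 4/7 + 4/7 + 3/4 + 2/3 + 3/6 + 3/6 + 6/8 + 4/5 + 3/4 + 3/6 + 1/7 + 3/5 + 2/3 + 1/5 + 3/7 + 2/5 + 4/5 + 6/7 + 5/7 + 1/5 + 3/3 + 5/5 + 4/5 + 2/3 = 2427/140; mean = 2427/140 ÷ 29 = 2427/4060 = 0.597783… → 0.598.

0.598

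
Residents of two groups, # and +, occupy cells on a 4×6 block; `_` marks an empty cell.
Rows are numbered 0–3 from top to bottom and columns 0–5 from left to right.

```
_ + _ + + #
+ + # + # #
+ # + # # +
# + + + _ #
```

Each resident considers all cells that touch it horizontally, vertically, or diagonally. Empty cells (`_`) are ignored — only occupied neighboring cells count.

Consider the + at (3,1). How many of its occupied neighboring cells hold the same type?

Occupied neighbors of (3,1): (2,0)=+, (2,1)=#, (2,2)=+, (3,0)=#, (3,2)=+.
Same type (+): 3 of 5.

3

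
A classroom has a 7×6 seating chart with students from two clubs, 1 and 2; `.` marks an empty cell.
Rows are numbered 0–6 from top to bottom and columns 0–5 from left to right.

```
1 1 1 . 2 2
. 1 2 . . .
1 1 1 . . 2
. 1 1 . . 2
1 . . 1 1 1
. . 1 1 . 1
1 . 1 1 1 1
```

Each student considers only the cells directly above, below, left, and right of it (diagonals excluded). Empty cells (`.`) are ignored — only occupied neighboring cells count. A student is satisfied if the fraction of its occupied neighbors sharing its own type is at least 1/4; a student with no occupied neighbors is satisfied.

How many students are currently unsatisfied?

1

Row 0: (0,0)1 1/1 ✓ · (0,1)1 3/3 ✓ · (0,2)1 1/2 ✓ · (0,4)2 1/1 ✓ · (0,5)2 1/1 ✓
Row 1: (1,1)1 2/3 ✓ · (1,2)2 0/3 ✗
Row 2: (2,0)1 1/1 ✓ · (2,1)1 4/4 ✓ · (2,2)1 2/3 ✓ · (2,5)2 1/1 ✓
Row 3: (3,1)1 2/2 ✓ · (3,2)1 2/2 ✓ · (3,5)2 1/2 ✓
Row 4: (4,0)1 0/0 ✓ · (4,3)1 2/2 ✓ · (4,4)1 2/2 ✓ · (4,5)1 2/3 ✓
Row 5: (5,2)1 2/2 ✓ · (5,3)1 3/3 ✓ · (5,5)1 2/2 ✓
Row 6: (6,0)1 0/0 ✓ · (6,2)1 2/2 ✓ · (6,3)1 3/3 ✓ · (6,4)1 2/2 ✓ · (6,5)1 2/2 ✓
Unsatisfied: (1,2) — 1 in total.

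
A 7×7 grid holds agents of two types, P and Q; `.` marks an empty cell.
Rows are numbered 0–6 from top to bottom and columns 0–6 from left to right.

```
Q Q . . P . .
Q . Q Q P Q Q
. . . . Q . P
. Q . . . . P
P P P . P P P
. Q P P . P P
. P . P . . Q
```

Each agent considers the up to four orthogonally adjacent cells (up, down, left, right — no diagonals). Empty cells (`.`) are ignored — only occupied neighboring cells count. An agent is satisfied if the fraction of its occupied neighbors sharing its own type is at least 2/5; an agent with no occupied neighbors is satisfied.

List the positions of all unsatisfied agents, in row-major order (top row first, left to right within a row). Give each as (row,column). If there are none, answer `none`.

Row 0: (0,0)Q 2/2 ✓ · (0,1)Q 1/1 ✓ · (0,4)P 1/1 ✓
Row 1: (1,0)Q 1/1 ✓ · (1,2)Q 1/1 ✓ · (1,3)Q 1/2 ✓ · (1,4)P 1/4 ✗ · (1,5)Q 1/2 ✓ · (1,6)Q 1/2 ✓
Row 2: (2,4)Q 0/1 ✗ · (2,6)P 1/2 ✓
Row 3: (3,1)Q 0/1 ✗ · (3,6)P 2/2 ✓
Row 4: (4,0)P 1/1 ✓ · (4,1)P 2/4 ✓ · (4,2)P 2/2 ✓ · (4,4)P 1/1 ✓ · (4,5)P 3/3 ✓ · (4,6)P 3/3 ✓
Row 5: (5,1)Q 0/3 ✗ · (5,2)P 2/3 ✓ · (5,3)P 2/2 ✓ · (5,5)P 2/2 ✓ · (5,6)P 2/3 ✓
Row 6: (6,1)P 0/1 ✗ · (6,3)P 1/1 ✓ · (6,6)Q 0/1 ✗

(1,4), (2,4), (3,1), (5,1), (6,1), (6,6)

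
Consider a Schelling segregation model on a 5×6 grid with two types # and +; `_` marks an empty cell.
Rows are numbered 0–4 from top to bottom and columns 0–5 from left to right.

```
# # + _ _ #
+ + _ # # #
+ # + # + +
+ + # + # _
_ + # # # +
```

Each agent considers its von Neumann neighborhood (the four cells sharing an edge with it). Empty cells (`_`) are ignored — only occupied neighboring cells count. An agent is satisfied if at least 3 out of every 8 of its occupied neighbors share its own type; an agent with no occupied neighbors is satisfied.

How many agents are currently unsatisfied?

11

(0,0)# 1/2 ✓
(0,1)# 1/3 ✗
(0,2)+ 0/1 ✗
(0,5)# 1/1 ✓
(1,0)+ 2/3 ✓
(1,1)+ 1/3 ✗
(1,3)# 2/2 ✓
(1,4)# 2/3 ✓
(1,5)# 2/3 ✓
(2,0)+ 2/3 ✓
(2,1)# 0/4 ✗
(2,2)+ 0/3 ✗
(2,3)# 1/4 ✗
(2,4)+ 1/4 ✗
(2,5)+ 1/2 ✓
(3,0)+ 2/2 ✓
(3,1)+ 2/4 ✓
(3,2)# 1/4 ✗
(3,3)+ 0/4 ✗
(3,4)# 1/3 ✗
(4,1)+ 1/2 ✓
(4,2)# 2/3 ✓
(4,3)# 2/3 ✓
(4,4)# 2/3 ✓
(4,5)+ 0/1 ✗
Unsatisfied: (0,1), (0,2), (1,1), (2,1), (2,2), (2,3), (2,4), (3,2), (3,3), (3,4), (4,5) — 11 in total.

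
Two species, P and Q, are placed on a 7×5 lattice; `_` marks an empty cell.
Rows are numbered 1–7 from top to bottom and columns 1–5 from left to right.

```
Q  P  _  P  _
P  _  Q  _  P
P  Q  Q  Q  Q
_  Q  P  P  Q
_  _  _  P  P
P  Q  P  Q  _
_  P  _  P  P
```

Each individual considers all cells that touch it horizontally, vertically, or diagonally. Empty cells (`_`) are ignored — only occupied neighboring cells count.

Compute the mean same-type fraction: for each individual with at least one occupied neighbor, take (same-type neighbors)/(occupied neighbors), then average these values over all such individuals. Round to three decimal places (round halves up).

Row 1: (1,1)Q 0/2 · (1,2)P 1/3 · (1,4)P 1/2
Row 2: (2,1)P 2/4 · (2,3)Q 3/5 · (2,5)P 1/3
Row 3: (3,1)P 1/3 · (3,2)Q 3/6 · (3,3)Q 4/6 · (3,4)Q 4/7 · (3,5)Q 2/4
Row 4: (4,2)Q 2/4 · (4,3)P 2/6 · (4,4)P 3/7 · (4,5)Q 2/5
Row 5: (5,4)P 4/6 · (5,5)P 2/4
Row 6: (6,1)P 1/2 · (6,2)Q 0/3 · (6,3)P 3/5 · (6,4)Q 0/5
Row 7: (7,2)P 2/3 · (7,4)P 2/3 · (7,5)P 1/2
Sum over 24 individuals: 0/2 + 1/3 + 1/2 + 2/4 + 3/5 + 1/3 + 1/3 + 3/6 + 4/6 + 4/7 + 2/4 + 2/4 + 2/6 + 3/7 + 2/5 + 4/6 + 2/4 + 1/2 + 0/3 + 3/5 + 0/5 + 2/3 + 2/3 + 1/2 = 53/5; mean = 53/5 ÷ 24 = 53/120 = 0.441666… → 0.442.

0.442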